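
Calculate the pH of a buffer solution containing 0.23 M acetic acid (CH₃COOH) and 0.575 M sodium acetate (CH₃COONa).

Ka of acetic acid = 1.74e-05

pKa = -log(1.74e-05) = 4.76. pH = pKa + log([A⁻]/[HA]) = 4.76 + log(0.575/0.23)

pH = 5.16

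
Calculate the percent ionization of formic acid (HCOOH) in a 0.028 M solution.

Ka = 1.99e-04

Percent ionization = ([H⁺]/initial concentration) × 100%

Using Ka equilibrium: x² + Ka×x - Ka×C = 0. Solving: [H⁺] = 2.2631e-03. Percent = (2.2631e-03/0.028) × 100

Percent ionization = 8.08%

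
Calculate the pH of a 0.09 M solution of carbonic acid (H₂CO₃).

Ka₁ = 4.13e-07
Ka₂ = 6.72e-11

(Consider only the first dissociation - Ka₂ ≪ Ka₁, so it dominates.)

First dissociation dominates. From Ka₁ = [H⁺][HA⁻]/[H₂A], x² + Ka₁·x − Ka₁·C = 0 with C = 0.09 M and Ka₁ = 4.13e-07. Solving: [H⁺] = (−Ka₁ + √(Ka₁² + 4·Ka₁·C)) / 2 = 1.9259e-04 M. pH = -log(1.9259e-04) = 3.72.

pH = 3.72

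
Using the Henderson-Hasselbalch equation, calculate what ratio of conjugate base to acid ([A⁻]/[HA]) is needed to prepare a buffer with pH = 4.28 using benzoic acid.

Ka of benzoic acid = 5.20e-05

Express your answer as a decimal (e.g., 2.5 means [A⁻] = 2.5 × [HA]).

pKa = -log(5.20e-05) = 4.2840. pH = pKa + log([A⁻]/[HA]), so log([A⁻]/[HA]) = pH − pKa = 4.28 − 4.2840 = -0.0040. [A⁻]/[HA] = 10^(-0.0040) = 0.991

[A⁻]/[HA] = 0.991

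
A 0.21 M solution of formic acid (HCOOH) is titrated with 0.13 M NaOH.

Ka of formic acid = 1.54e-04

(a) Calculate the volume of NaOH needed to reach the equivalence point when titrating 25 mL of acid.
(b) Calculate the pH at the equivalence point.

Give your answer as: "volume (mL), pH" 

moles acid = 0.21 × 25/1000 = 0.00525 mol; V_base = moles/0.13 × 1000 = 40.4 mL. At equivalence only the conjugate base is present: [A⁻] = 0.00525/0.065 = 8.0294e-02 M. Kb = Kw/Ka = 6.49e-11; [OH⁻] = √(Kb × [A⁻]) = 2.2834e-06; pOH = 5.64; pH = 14 - pOH = 8.36.

V = 40.4 mL, pH = 8.36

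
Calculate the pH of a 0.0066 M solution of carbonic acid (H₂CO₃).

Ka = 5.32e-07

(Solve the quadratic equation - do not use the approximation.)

x² + Ka×x - Ka×C = 0. Using quadratic formula: [H⁺] = 5.8990e-05

pH = 4.23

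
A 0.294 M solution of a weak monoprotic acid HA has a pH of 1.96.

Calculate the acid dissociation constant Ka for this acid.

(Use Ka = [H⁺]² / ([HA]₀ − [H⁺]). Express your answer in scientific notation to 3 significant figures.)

[H⁺] = 10^(−pH) = 10^(−1.96) = 1.096e-02 M. For HA ⇌ H⁺ + A⁻, Ka = [H⁺][A⁻]/[HA] = [H⁺]² / ([HA]₀ − [H⁺]) = (1.096e-02)² / (0.294 − 1.096e-02) = 4.25e-04.

K_a = 4.25e-04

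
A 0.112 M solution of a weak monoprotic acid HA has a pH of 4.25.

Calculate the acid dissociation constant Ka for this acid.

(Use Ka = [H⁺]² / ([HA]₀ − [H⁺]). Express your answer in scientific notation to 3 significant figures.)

[H⁺] = 10^(−pH) = 10^(−4.25) = 5.623e-05 M. For HA ⇌ H⁺ + A⁻, Ka = [H⁺][A⁻]/[HA] = [H⁺]² / ([HA]₀ − [H⁺]) = (5.623e-05)² / (0.112 − 5.623e-05) = 2.82e-08.

K_a = 2.82e-08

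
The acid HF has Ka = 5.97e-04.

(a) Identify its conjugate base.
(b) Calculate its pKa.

(a) The conjugate base is formed by removing one H⁺ from HF, giving F⁻. (b) pKa = -log(Ka) = -log(5.97e-04) = 3.22.

Conjugate base: F⁻; pK_a = 3.22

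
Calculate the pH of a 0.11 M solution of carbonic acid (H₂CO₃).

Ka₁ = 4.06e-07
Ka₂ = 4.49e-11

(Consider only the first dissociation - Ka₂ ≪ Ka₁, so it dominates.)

First dissociation dominates. From Ka₁ = [H⁺][HA⁻]/[H₂A], x² + Ka₁·x − Ka₁·C = 0 with C = 0.11 M and Ka₁ = 4.06e-07. Solving: [H⁺] = (−Ka₁ + √(Ka₁² + 4·Ka₁·C)) / 2 = 2.1113e-04 M. pH = -log(2.1113e-04) = 3.68.

pH = 3.68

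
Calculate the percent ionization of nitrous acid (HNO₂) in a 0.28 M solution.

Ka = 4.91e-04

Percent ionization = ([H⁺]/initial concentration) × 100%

Using Ka equilibrium: x² + Ka×x - Ka×C = 0. Solving: [H⁺] = 1.1482e-02. Percent = (1.1482e-02/0.28) × 100

Percent ionization = 4.1%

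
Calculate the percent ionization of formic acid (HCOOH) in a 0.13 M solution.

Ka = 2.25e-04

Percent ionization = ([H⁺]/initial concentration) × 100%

Using Ka equilibrium: x² + Ka×x - Ka×C = 0. Solving: [H⁺] = 5.2970e-03. Percent = (5.2970e-03/0.13) × 100

Percent ionization = 4.07%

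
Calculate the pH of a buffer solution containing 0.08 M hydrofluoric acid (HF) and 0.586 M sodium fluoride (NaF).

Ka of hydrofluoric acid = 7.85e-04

pKa = -log(7.85e-04) = 3.11. pH = pKa + log([A⁻]/[HA]) = 3.11 + log(0.586/0.08)

pH = 3.97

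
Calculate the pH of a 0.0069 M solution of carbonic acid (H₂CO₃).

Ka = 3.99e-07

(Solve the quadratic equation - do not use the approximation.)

x² + Ka×x - Ka×C = 0. Using quadratic formula: [H⁺] = 5.2271e-05

pH = 4.28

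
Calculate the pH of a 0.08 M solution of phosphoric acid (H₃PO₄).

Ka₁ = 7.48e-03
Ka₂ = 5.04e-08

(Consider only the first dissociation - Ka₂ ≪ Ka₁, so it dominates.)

First dissociation dominates. From Ka₁ = [H⁺][HA⁻]/[H₂A], x² + Ka₁·x − Ka₁·C = 0 with C = 0.08 M and Ka₁ = 7.48e-03. Solving: [H⁺] = (−Ka₁ + √(Ka₁² + 4·Ka₁·C)) / 2 = 2.1006e-02 M. pH = -log(2.1006e-02) = 1.68.

pH = 1.68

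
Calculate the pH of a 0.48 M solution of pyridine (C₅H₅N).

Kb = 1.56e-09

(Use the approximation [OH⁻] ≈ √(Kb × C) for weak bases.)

[OH⁻] = √(Kb × C) = √(1.56e-09 × 0.48) = 2.7364e-05. pOH = 4.56, pH = 14 - pOH

pH = 9.44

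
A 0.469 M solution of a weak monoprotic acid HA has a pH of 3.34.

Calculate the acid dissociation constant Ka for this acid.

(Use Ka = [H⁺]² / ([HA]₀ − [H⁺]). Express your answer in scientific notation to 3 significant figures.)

[H⁺] = 10^(−pH) = 10^(−3.34) = 4.571e-04 M. For HA ⇌ H⁺ + A⁻, Ka = [H⁺][A⁻]/[HA] = [H⁺]² / ([HA]₀ − [H⁺]) = (4.571e-04)² / (0.469 − 4.571e-04) = 4.46e-07.

K_a = 4.46e-07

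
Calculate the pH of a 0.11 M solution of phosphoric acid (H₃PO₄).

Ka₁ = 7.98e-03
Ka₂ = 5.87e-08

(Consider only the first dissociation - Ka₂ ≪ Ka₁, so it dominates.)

First dissociation dominates. From Ka₁ = [H⁺][HA⁻]/[H₂A], x² + Ka₁·x − Ka₁·C = 0 with C = 0.11 M and Ka₁ = 7.98e-03. Solving: [H⁺] = (−Ka₁ + √(Ka₁² + 4·Ka₁·C)) / 2 = 2.5905e-02 M. pH = -log(2.5905e-02) = 1.59.

pH = 1.59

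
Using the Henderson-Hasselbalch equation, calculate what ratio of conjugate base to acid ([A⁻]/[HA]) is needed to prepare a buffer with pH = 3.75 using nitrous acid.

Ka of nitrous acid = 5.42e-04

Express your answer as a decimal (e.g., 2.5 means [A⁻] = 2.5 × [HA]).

pKa = -log(5.42e-04) = 3.2660. pH = pKa + log([A⁻]/[HA]), so log([A⁻]/[HA]) = pH − pKa = 3.75 − 3.2660 = 0.4840. [A⁻]/[HA] = 10^(0.4840) = 3.05

[A⁻]/[HA] = 3.05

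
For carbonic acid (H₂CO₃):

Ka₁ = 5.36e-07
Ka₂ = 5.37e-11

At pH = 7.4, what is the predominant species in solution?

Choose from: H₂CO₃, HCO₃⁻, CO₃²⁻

pKa₁ = 6.27, pKa₂ = 10.27. For a polyprotic acid the predominant species crosses at each pKa: below pKa_n the protonated form dominates, above it the deprotonated form does. At pH = 7.4, the predominant species is HCO₃⁻.

HCO₃⁻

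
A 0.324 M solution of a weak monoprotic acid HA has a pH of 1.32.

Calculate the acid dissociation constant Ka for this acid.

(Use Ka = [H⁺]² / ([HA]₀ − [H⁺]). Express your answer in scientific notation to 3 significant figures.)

[H⁺] = 10^(−pH) = 10^(−1.32) = 4.786e-02 M. For HA ⇌ H⁺ + A⁻, Ka = [H⁺][A⁻]/[HA] = [H⁺]² / ([HA]₀ − [H⁺]) = (4.786e-02)² / (0.324 − 4.786e-02) = 8.30e-03.

K_a = 8.30e-03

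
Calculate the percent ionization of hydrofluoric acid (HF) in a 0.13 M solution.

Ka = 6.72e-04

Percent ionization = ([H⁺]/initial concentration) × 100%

Using Ka equilibrium: x² + Ka×x - Ka×C = 0. Solving: [H⁺] = 9.0167e-03. Percent = (9.0167e-03/0.13) × 100

Percent ionization = 6.94%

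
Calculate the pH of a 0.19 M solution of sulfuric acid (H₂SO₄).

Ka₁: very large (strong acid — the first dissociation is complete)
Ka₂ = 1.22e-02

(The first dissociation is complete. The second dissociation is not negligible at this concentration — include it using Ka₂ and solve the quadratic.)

First dissociation is complete: [H⁺]₀ = [HSO₄⁻]₀ = C = 0.19 M. Second dissociation HSO₄⁻ ⇌ H⁺ + SO₄²⁻: let x = [SO₄²⁻]. Ka₂ = (C + x)·x / (C − x) = 1.22e-02 → x² + (C + Ka₂)·x − Ka₂·C = 0 → x² + 0.20220·x − 2.318e-03 = 0. x = (−0.20220 + √(0.20220² + 4 × 2.318e-03)) / 2 = 1.0879e-02 M. [H⁺] = C + x = 0.19 + 1.0879e-02 = 2.0088e-01 M. pH = -log(2.0088e-01) = 0.70.

pH = 0.70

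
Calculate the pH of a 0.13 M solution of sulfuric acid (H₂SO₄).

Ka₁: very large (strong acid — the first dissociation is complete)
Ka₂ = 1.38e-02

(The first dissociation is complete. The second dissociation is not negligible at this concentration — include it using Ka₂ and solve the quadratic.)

First dissociation is complete: [H⁺]₀ = [HSO₄⁻]₀ = C = 0.13 M. Second dissociation HSO₄⁻ ⇌ H⁺ + SO₄²⁻: let x = [SO₄²⁻]. Ka₂ = (C + x)·x / (C − x) = 1.38e-02 → x² + (C + Ka₂)·x − Ka₂·C = 0 → x² + 0.14380·x − 1.794e-03 = 0. x = (−0.14380 + √(0.14380² + 4 × 1.794e-03)) / 2 = 1.1548e-02 M. [H⁺] = C + x = 0.13 + 1.1548e-02 = 1.4155e-01 M. pH = -log(1.4155e-01) = 0.85.

pH = 0.85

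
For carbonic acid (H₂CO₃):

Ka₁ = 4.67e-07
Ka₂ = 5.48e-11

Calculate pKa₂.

pKa₂ = -log(Ka₂) = -log(5.48e-11) = 10.26.

pK_{a2} = 10.26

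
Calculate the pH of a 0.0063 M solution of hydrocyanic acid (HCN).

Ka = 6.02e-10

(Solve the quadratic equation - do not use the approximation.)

x² + Ka×x - Ka×C = 0. Using quadratic formula: [H⁺] = 1.9472e-06

pH = 5.71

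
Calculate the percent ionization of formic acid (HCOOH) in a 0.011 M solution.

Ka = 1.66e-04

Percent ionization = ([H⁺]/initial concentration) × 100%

Using Ka equilibrium: x² + Ka×x - Ka×C = 0. Solving: [H⁺] = 1.2708e-03. Percent = (1.2708e-03/0.011) × 100

Percent ionization = 11.6%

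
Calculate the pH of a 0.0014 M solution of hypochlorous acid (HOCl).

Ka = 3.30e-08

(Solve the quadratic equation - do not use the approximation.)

x² + Ka×x - Ka×C = 0. Using quadratic formula: [H⁺] = 6.7806e-06

pH = 5.17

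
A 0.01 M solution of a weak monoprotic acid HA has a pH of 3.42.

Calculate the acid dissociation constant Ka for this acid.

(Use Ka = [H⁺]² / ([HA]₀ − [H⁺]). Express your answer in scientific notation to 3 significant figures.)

[H⁺] = 10^(−pH) = 10^(−3.42) = 3.802e-04 M. For HA ⇌ H⁺ + A⁻, Ka = [H⁺][A⁻]/[HA] = [H⁺]² / ([HA]₀ − [H⁺]) = (3.802e-04)² / (0.01 − 3.802e-04) = 1.50e-05.

K_a = 1.50e-05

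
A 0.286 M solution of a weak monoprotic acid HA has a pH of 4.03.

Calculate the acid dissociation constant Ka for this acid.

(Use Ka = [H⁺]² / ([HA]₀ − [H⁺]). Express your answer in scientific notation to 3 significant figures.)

[H⁺] = 10^(−pH) = 10^(−4.03) = 9.333e-05 M. For HA ⇌ H⁺ + A⁻, Ka = [H⁺][A⁻]/[HA] = [H⁺]² / ([HA]₀ − [H⁺]) = (9.333e-05)² / (0.286 − 9.333e-05) = 3.05e-08.

K_a = 3.05e-08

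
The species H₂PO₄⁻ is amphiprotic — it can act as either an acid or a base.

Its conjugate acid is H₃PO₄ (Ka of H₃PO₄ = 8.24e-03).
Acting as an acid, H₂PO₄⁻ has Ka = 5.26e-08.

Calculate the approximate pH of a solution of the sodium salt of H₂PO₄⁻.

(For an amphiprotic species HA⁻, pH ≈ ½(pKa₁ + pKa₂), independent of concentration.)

pKa₁ = -log(8.24e-03) = 2.08; pKa₂ = -log(5.26e-08) = 7.28. For an amphiprotic species, pH ≈ ½(pKa₁ + pKa₂) = ½(2.08 + 7.28) = 4.68.

pH = 4.68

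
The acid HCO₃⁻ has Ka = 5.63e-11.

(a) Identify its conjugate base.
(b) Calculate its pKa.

(a) The conjugate base is formed by removing one H⁺ from HCO₃⁻, giving CO₃²⁻. (b) pKa = -log(Ka) = -log(5.63e-11) = 10.25.

Conjugate base: CO₃²⁻; pK_a = 10.25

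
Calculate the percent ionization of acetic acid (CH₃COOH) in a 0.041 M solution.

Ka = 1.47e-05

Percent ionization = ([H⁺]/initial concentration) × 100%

Using Ka equilibrium: x² + Ka×x - Ka×C = 0. Solving: [H⁺] = 7.6902e-04. Percent = (7.6902e-04/0.041) × 100

Percent ionization = 1.88%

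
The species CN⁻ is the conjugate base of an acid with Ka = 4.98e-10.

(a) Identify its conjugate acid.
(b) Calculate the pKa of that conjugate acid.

(a) The conjugate acid is formed by adding one H⁺ to CN⁻, giving HCN. (b) pKa = -log(Ka) = -log(4.98e-10) = 9.30.

Conjugate acid: HCN; pK_a = 9.30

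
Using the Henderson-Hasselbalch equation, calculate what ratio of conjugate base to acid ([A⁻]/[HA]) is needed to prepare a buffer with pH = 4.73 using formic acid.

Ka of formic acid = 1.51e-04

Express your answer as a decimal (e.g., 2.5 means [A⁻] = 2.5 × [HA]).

pKa = -log(1.51e-04) = 3.8210. pH = pKa + log([A⁻]/[HA]), so log([A⁻]/[HA]) = pH − pKa = 4.73 − 3.8210 = 0.9090. [A⁻]/[HA] = 10^(0.9090) = 8.11

[A⁻]/[HA] = 8.11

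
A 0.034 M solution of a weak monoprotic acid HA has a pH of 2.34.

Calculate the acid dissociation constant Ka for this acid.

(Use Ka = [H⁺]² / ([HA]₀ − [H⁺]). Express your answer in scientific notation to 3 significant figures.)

[H⁺] = 10^(−pH) = 10^(−2.34) = 4.571e-03 M. For HA ⇌ H⁺ + A⁻, Ka = [H⁺][A⁻]/[HA] = [H⁺]² / ([HA]₀ − [H⁺]) = (4.571e-03)² / (0.034 − 4.571e-03) = 7.10e-04.

K_a = 7.10e-04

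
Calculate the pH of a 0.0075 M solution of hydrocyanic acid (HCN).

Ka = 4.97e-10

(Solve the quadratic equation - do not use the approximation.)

x² + Ka×x - Ka×C = 0. Using quadratic formula: [H⁺] = 1.9304e-06

pH = 5.71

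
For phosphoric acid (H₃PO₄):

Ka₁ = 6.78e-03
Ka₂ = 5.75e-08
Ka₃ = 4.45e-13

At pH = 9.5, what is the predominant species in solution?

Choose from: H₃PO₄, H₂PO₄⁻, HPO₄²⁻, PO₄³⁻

pKa₁ = 2.17, pKa₂ = 7.24, pKa₃ = 12.35. For a polyprotic acid the predominant species crosses at each pKa: below pKa_n the protonated form dominates, above it the deprotonated form does. At pH = 9.5, the predominant species is HPO₄²⁻.

HPO₄²⁻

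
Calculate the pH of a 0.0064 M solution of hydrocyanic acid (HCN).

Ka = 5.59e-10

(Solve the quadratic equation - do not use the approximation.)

x² + Ka×x - Ka×C = 0. Using quadratic formula: [H⁺] = 1.8912e-06

pH = 5.72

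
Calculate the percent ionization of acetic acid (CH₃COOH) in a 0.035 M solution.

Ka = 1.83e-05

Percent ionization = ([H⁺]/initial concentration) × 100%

Using Ka equilibrium: x² + Ka×x - Ka×C = 0. Solving: [H⁺] = 7.9121e-04. Percent = (7.9121e-04/0.035) × 100

Percent ionization = 2.26%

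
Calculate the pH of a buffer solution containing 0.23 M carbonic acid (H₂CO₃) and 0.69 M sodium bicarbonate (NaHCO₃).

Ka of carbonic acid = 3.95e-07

pKa = -log(3.95e-07) = 6.40. pH = pKa + log([A⁻]/[HA]) = 6.40 + log(0.69/0.23)

pH = 6.88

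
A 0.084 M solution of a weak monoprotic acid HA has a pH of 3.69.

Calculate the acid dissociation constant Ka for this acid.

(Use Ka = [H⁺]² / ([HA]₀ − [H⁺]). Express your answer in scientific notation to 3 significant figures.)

[H⁺] = 10^(−pH) = 10^(−3.69) = 2.042e-04 M. For HA ⇌ H⁺ + A⁻, Ka = [H⁺][A⁻]/[HA] = [H⁺]² / ([HA]₀ − [H⁺]) = (2.042e-04)² / (0.084 − 2.042e-04) = 4.97e-07.

K_a = 4.97e-07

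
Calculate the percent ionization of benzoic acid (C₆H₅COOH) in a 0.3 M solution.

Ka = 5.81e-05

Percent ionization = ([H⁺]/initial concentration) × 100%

Using Ka equilibrium: x² + Ka×x - Ka×C = 0. Solving: [H⁺] = 4.1460e-03. Percent = (4.1460e-03/0.3) × 100

Percent ionization = 1.38%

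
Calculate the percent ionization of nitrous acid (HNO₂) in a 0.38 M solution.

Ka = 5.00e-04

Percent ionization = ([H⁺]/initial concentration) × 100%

Using Ka equilibrium: x² + Ka×x - Ka×C = 0. Solving: [H⁺] = 1.3536e-02. Percent = (1.3536e-02/0.38) × 100

Percent ionization = 3.56%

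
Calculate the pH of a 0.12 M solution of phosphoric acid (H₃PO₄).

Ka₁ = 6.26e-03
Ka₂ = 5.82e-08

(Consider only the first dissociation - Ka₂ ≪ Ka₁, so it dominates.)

First dissociation dominates. From Ka₁ = [H⁺][HA⁻]/[H₂A], x² + Ka₁·x − Ka₁·C = 0 with C = 0.12 M and Ka₁ = 6.26e-03. Solving: [H⁺] = (−Ka₁ + √(Ka₁² + 4·Ka₁·C)) / 2 = 2.4456e-02 M. pH = -log(2.4456e-02) = 1.61.

pH = 1.61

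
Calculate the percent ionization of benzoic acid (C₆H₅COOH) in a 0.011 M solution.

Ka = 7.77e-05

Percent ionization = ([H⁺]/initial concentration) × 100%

Using Ka equilibrium: x² + Ka×x - Ka×C = 0. Solving: [H⁺] = 8.8647e-04. Percent = (8.8647e-04/0.011) × 100

Percent ionization = 8.06%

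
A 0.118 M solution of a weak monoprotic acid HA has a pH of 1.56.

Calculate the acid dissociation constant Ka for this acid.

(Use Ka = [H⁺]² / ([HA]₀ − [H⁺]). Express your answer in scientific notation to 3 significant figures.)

[H⁺] = 10^(−pH) = 10^(−1.56) = 2.754e-02 M. For HA ⇌ H⁺ + A⁻, Ka = [H⁺][A⁻]/[HA] = [H⁺]² / ([HA]₀ − [H⁺]) = (2.754e-02)² / (0.118 − 2.754e-02) = 8.39e-03.

K_a = 8.39e-03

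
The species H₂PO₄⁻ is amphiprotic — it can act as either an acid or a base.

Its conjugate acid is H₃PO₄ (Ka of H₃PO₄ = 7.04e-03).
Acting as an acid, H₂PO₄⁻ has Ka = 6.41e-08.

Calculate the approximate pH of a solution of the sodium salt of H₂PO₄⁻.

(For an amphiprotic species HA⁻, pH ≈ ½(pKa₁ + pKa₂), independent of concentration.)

pKa₁ = -log(7.04e-03) = 2.15; pKa₂ = -log(6.41e-08) = 7.19. For an amphiprotic species, pH ≈ ½(pKa₁ + pKa₂) = ½(2.15 + 7.19) = 4.67.

pH = 4.67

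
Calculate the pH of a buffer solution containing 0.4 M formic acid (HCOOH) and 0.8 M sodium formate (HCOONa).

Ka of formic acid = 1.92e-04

pKa = -log(1.92e-04) = 3.72. pH = pKa + log([A⁻]/[HA]) = 3.72 + log(0.8/0.4)

pH = 4.02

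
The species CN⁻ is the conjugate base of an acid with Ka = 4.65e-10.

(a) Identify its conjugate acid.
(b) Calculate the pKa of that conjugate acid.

(a) The conjugate acid is formed by adding one H⁺ to CN⁻, giving HCN. (b) pKa = -log(Ka) = -log(4.65e-10) = 9.33.

Conjugate acid: HCN; pK_a = 9.33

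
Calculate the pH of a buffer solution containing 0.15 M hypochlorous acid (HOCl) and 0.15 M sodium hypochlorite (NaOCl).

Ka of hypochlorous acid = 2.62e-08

pKa = -log(2.62e-08) = 7.58. pH = pKa + log([A⁻]/[HA]) = 7.58 + log(0.15/0.15)

pH = 7.58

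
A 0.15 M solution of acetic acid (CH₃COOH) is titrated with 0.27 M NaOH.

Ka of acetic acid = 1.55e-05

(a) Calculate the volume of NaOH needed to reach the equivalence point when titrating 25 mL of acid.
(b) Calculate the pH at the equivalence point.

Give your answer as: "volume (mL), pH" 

moles acid = 0.15 × 25/1000 = 0.00375 mol; V_base = moles/0.27 × 1000 = 13.9 mL. At equivalence only the conjugate base is present: [A⁻] = 0.00375/0.039 = 9.6429e-02 M. Kb = Kw/Ka = 6.45e-10; [OH⁻] = √(Kb × [A⁻]) = 7.8875e-06; pOH = 5.10; pH = 14 - pOH = 8.90.

V = 13.9 mL, pH = 8.90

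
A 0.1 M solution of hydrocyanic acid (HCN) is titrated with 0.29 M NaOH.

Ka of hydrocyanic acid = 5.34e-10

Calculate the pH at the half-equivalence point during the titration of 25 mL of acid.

At half-equivalence [HA] = [A⁻], so Henderson-Hasselbalch gives pH = pKa = -log(5.34e-10) = 9.27.

pH = pKa = 9.27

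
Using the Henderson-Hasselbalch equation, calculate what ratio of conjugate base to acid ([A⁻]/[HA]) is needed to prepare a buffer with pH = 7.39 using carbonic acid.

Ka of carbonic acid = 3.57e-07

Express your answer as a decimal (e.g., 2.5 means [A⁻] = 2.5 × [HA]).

pKa = -log(3.57e-07) = 6.4473. pH = pKa + log([A⁻]/[HA]), so log([A⁻]/[HA]) = pH − pKa = 7.39 − 6.4473 = 0.9427. [A⁻]/[HA] = 10^(0.9427) = 8.76

[A⁻]/[HA] = 8.76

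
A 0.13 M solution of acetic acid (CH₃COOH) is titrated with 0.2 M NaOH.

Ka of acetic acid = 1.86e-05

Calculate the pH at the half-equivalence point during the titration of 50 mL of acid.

At half-equivalence [HA] = [A⁻], so Henderson-Hasselbalch gives pH = pKa = -log(1.86e-05) = 4.73.

pH = pKa = 4.73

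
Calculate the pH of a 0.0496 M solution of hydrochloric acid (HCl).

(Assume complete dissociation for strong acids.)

[H⁺] = 0.0496 M for strong acid. pH = -log[H⁺] = -log(0.0496)

pH = 1.30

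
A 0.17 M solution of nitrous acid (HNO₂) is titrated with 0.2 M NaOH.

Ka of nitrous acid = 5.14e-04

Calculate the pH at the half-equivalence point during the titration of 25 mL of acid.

At half-equivalence [HA] = [A⁻], so Henderson-Hasselbalch gives pH = pKa = -log(5.14e-04) = 3.29.

pH = pKa = 3.29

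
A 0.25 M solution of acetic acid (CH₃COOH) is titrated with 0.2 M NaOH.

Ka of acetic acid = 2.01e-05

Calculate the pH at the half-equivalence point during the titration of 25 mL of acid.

At half-equivalence [HA] = [A⁻], so Henderson-Hasselbalch gives pH = pKa = -log(2.01e-05) = 4.70.

pH = pKa = 4.70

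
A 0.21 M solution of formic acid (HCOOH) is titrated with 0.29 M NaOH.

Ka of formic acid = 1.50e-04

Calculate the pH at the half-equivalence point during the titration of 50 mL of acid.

At half-equivalence [HA] = [A⁻], so Henderson-Hasselbalch gives pH = pKa = -log(1.50e-04) = 3.82.

pH = pKa = 3.82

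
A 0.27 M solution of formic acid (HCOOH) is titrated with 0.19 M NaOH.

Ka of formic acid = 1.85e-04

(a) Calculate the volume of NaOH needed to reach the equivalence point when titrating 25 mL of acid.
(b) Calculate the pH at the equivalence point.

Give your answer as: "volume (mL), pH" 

moles acid = 0.27 × 25/1000 = 0.00675 mol; V_base = moles/0.19 × 1000 = 35.5 mL. At equivalence only the conjugate base is present: [A⁻] = 0.00675/0.061 = 1.1152e-01 M. Kb = Kw/Ka = 5.41e-11; [OH⁻] = √(Kb × [A⁻]) = 2.4552e-06; pOH = 5.61; pH = 14 - pOH = 8.39.

V = 35.5 mL, pH = 8.39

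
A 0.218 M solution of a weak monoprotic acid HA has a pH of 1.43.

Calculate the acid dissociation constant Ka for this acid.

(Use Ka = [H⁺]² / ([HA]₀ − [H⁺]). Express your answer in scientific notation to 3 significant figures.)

[H⁺] = 10^(−pH) = 10^(−1.43) = 3.715e-02 M. For HA ⇌ H⁺ + A⁻, Ka = [H⁺][A⁻]/[HA] = [H⁺]² / ([HA]₀ − [H⁺]) = (3.715e-02)² / (0.218 − 3.715e-02) = 7.63e-03.

K_a = 7.63e-03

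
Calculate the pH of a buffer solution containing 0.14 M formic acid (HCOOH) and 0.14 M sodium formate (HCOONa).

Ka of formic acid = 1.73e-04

pKa = -log(1.73e-04) = 3.76. pH = pKa + log([A⁻]/[HA]) = 3.76 + log(0.14/0.14)

pH = 3.76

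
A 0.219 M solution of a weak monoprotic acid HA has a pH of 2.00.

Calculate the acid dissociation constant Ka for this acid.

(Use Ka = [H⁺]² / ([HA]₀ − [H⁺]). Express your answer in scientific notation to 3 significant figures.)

[H⁺] = 10^(−pH) = 10^(−2.00) = 1.000e-02 M. For HA ⇌ H⁺ + A⁻, Ka = [H⁺][A⁻]/[HA] = [H⁺]² / ([HA]₀ − [H⁺]) = (1.000e-02)² / (0.219 − 1.000e-02) = 4.78e-04.

K_a = 4.78e-04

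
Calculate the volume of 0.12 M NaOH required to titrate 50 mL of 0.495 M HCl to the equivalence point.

At equivalence: moles acid = moles base. moles HCl = 0.495 × 50/1000 = 0.02475 mol. V_base = moles / 0.12 × 1000 = 206.3 mL.

V_{base} = 206.3 mL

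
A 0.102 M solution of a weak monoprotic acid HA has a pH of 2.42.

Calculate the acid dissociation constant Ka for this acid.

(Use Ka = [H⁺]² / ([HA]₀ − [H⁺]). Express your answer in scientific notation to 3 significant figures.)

[H⁺] = 10^(−pH) = 10^(−2.42) = 3.802e-03 M. For HA ⇌ H⁺ + A⁻, Ka = [H⁺][A⁻]/[HA] = [H⁺]² / ([HA]₀ − [H⁺]) = (3.802e-03)² / (0.102 − 3.802e-03) = 1.47e-04.

K_a = 1.47e-04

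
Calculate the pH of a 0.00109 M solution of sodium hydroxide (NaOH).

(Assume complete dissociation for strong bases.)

[OH⁻] = 0.00109 M for strong base. pOH = -log[OH⁻] = 2.96, pH = 14 - pOH

pH = 11.04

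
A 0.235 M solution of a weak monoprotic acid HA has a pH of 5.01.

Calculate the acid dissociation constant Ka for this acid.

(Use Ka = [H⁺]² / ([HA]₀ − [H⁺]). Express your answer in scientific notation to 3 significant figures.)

[H⁺] = 10^(−pH) = 10^(−5.01) = 9.772e-06 M. For HA ⇌ H⁺ + A⁻, Ka = [H⁺][A⁻]/[HA] = [H⁺]² / ([HA]₀ − [H⁺]) = (9.772e-06)² / (0.235 − 9.772e-06) = 4.06e-10.

K_a = 4.06e-10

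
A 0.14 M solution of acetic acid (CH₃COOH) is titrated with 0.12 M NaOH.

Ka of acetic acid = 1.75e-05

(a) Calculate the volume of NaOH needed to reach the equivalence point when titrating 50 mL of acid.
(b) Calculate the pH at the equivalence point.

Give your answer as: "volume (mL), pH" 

moles acid = 0.14 × 50/1000 = 0.007 mol; V_base = moles/0.12 × 1000 = 58.3 mL. At equivalence only the conjugate base is present: [A⁻] = 0.007/0.108 = 6.4615e-02 M. Kb = Kw/Ka = 5.71e-10; [OH⁻] = √(Kb × [A⁻]) = 6.0764e-06; pOH = 5.22; pH = 14 - pOH = 8.78.

V = 58.3 mL, pH = 8.78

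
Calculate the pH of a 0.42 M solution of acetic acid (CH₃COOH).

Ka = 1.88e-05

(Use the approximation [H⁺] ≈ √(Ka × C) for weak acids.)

[H⁺] = √(Ka × C) = √(1.88e-05 × 0.42) = 2.8100e-03. pH = -log(2.8100e-03)

pH = 2.55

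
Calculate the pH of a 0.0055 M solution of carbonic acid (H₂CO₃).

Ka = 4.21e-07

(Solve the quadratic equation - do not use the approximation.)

x² + Ka×x - Ka×C = 0. Using quadratic formula: [H⁺] = 4.7910e-05

pH = 4.32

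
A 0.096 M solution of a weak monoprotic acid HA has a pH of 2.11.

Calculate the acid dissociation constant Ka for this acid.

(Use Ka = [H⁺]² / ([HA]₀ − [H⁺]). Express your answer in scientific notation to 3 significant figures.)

[H⁺] = 10^(−pH) = 10^(−2.11) = 7.762e-03 M. For HA ⇌ H⁺ + A⁻, Ka = [H⁺][A⁻]/[HA] = [H⁺]² / ([HA]₀ − [H⁺]) = (7.762e-03)² / (0.096 − 7.762e-03) = 6.83e-04.

K_a = 6.83e-04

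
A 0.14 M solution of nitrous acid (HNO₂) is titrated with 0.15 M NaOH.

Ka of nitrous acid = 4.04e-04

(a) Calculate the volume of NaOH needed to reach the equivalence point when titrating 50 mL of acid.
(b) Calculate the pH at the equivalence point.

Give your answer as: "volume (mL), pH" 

moles acid = 0.14 × 50/1000 = 0.007 mol; V_base = moles/0.15 × 1000 = 46.7 mL. At equivalence only the conjugate base is present: [A⁻] = 0.007/0.097 = 7.2414e-02 M. Kb = Kw/Ka = 2.48e-11; [OH⁻] = √(Kb × [A⁻]) = 1.3388e-06; pOH = 5.87; pH = 14 - pOH = 8.13.

V = 46.7 mL, pH = 8.13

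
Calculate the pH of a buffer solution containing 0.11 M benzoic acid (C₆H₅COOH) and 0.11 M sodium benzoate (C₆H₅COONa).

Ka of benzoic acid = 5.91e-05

pKa = -log(5.91e-05) = 4.23. pH = pKa + log([A⁻]/[HA]) = 4.23 + log(0.11/0.11)

pH = 4.23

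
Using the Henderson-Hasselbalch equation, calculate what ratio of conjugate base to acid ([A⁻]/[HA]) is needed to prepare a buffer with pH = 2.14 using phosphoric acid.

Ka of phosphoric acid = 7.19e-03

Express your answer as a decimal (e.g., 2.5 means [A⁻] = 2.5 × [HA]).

pKa = -log(7.19e-03) = 2.1433. pH = pKa + log([A⁻]/[HA]), so log([A⁻]/[HA]) = pH − pKa = 2.14 − 2.1433 = -0.0033. [A⁻]/[HA] = 10^(-0.0033) = 0.992

[A⁻]/[HA] = 0.992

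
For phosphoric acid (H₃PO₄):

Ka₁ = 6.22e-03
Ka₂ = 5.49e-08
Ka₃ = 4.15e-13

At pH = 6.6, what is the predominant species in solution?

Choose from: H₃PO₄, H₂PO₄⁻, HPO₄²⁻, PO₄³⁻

pKa₁ = 2.21, pKa₂ = 7.26, pKa₃ = 12.38. For a polyprotic acid the predominant species crosses at each pKa: below pKa_n the protonated form dominates, above it the deprotonated form does. At pH = 6.6, the predominant species is H₂PO₄⁻.

H₂PO₄⁻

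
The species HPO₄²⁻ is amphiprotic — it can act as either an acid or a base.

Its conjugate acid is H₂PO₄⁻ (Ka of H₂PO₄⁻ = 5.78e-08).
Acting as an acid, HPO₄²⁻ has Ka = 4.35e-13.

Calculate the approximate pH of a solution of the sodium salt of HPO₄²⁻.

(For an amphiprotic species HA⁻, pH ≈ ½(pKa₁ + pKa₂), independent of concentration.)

pKa₁ = -log(5.78e-08) = 7.24; pKa₂ = -log(4.35e-13) = 12.36. For an amphiprotic species, pH ≈ ½(pKa₁ + pKa₂) = ½(7.24 + 12.36) = 9.80.

pH = 9.80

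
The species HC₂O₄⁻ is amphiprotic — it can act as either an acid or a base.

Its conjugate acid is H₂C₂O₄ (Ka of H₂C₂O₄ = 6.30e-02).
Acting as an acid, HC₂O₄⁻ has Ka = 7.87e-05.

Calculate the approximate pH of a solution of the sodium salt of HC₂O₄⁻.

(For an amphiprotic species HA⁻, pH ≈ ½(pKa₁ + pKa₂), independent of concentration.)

pKa₁ = -log(6.30e-02) = 1.20; pKa₂ = -log(7.87e-05) = 4.10. For an amphiprotic species, pH ≈ ½(pKa₁ + pKa₂) = ½(1.20 + 4.10) = 2.65.

pH = 2.65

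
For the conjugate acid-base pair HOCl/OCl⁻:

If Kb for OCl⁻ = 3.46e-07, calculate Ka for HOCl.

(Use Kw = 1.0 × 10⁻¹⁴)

For a conjugate pair Ka × Kb = Kw, so Ka = Kw/Kb = 1.0 × 10⁻¹⁴ / 3.46e-07 = 2.89e-08.

K_a = 2.89e-08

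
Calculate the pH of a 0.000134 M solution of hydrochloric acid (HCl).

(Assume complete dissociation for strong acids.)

[H⁺] = 0.000134 M for strong acid. pH = -log[H⁺] = -log(0.000134)

pH = 3.87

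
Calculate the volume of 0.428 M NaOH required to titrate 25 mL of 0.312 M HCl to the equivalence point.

At equivalence: moles acid = moles base. moles HCl = 0.312 × 25/1000 = 0.0078 mol. V_base = moles / 0.428 × 1000 = 18.2 mL.

V_{base} = 18.2 mL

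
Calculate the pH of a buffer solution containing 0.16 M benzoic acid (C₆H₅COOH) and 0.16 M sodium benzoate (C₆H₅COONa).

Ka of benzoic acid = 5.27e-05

pKa = -log(5.27e-05) = 4.28. pH = pKa + log([A⁻]/[HA]) = 4.28 + log(0.16/0.16)

pH = 4.28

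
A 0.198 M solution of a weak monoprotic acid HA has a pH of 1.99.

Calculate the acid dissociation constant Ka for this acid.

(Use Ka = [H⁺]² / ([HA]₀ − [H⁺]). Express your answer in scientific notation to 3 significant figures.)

[H⁺] = 10^(−pH) = 10^(−1.99) = 1.023e-02 M. For HA ⇌ H⁺ + A⁻, Ka = [H⁺][A⁻]/[HA] = [H⁺]² / ([HA]₀ − [H⁺]) = (1.023e-02)² / (0.198 − 1.023e-02) = 5.58e-04.

K_a = 5.58e-04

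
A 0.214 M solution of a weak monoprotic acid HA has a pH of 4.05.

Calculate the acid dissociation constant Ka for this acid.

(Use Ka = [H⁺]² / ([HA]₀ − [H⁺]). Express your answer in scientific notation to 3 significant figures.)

[H⁺] = 10^(−pH) = 10^(−4.05) = 8.913e-05 M. For HA ⇌ H⁺ + A⁻, Ka = [H⁺][A⁻]/[HA] = [H⁺]² / ([HA]₀ − [H⁺]) = (8.913e-05)² / (0.214 − 8.913e-05) = 3.71e-08.

K_a = 3.71e-08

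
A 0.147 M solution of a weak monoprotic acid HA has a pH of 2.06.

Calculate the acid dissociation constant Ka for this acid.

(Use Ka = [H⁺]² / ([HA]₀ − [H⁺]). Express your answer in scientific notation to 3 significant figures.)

[H⁺] = 10^(−pH) = 10^(−2.06) = 8.710e-03 M. For HA ⇌ H⁺ + A⁻, Ka = [H⁺][A⁻]/[HA] = [H⁺]² / ([HA]₀ − [H⁺]) = (8.710e-03)² / (0.147 − 8.710e-03) = 5.49e-04.

K_a = 5.49e-04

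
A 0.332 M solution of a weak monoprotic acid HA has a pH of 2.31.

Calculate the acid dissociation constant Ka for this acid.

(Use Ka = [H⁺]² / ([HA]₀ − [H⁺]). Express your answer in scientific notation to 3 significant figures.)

[H⁺] = 10^(−pH) = 10^(−2.31) = 4.898e-03 M. For HA ⇌ H⁺ + A⁻, Ka = [H⁺][A⁻]/[HA] = [H⁺]² / ([HA]₀ − [H⁺]) = (4.898e-03)² / (0.332 − 4.898e-03) = 7.33e-05.

K_a = 7.33e-05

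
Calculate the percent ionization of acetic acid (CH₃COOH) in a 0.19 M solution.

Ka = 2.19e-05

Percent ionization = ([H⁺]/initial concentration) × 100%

Using Ka equilibrium: x² + Ka×x - Ka×C = 0. Solving: [H⁺] = 2.0289e-03. Percent = (2.0289e-03/0.19) × 100

Percent ionization = 1.07%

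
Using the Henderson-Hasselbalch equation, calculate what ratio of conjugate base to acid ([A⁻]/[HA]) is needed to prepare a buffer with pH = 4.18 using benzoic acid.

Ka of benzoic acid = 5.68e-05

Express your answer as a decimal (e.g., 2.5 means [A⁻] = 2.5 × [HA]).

pKa = -log(5.68e-05) = 4.2457. pH = pKa + log([A⁻]/[HA]), so log([A⁻]/[HA]) = pH − pKa = 4.18 − 4.2457 = -0.0657. [A⁻]/[HA] = 10^(-0.0657) = 0.860

[A⁻]/[HA] = 0.860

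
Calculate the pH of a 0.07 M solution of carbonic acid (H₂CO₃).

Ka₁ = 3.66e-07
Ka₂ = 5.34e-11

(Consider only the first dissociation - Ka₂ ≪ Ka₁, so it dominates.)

First dissociation dominates. From Ka₁ = [H⁺][HA⁻]/[H₂A], x² + Ka₁·x − Ka₁·C = 0 with C = 0.07 M and Ka₁ = 3.66e-07. Solving: [H⁺] = (−Ka₁ + √(Ka₁² + 4·Ka₁·C)) / 2 = 1.5988e-04 M. pH = -log(1.5988e-04) = 3.80.

pH = 3.80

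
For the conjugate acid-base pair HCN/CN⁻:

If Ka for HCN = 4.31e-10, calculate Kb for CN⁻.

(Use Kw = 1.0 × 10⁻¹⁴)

For a conjugate pair Ka × Kb = Kw, so Kb = Kw/Ka = 1.0 × 10⁻¹⁴ / 4.31e-10 = 2.32e-05.

K_b = 2.32e-05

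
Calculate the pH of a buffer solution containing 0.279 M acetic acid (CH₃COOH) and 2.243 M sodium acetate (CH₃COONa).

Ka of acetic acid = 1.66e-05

pKa = -log(1.66e-05) = 4.78. pH = pKa + log([A⁻]/[HA]) = 4.78 + log(2.243/0.279)

pH = 5.69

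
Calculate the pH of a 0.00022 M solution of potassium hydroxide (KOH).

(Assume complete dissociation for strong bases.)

[OH⁻] = 0.00022 M for strong base. pOH = -log[OH⁻] = 3.66, pH = 14 - pOH

pH = 10.34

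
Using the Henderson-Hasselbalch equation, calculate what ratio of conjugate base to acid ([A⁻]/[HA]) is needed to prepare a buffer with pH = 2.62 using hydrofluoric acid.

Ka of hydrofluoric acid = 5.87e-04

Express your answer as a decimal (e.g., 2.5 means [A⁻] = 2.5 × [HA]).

pKa = -log(5.87e-04) = 3.2314. pH = pKa + log([A⁻]/[HA]), so log([A⁻]/[HA]) = pH − pKa = 2.62 − 3.2314 = -0.6114. [A⁻]/[HA] = 10^(-0.6114) = 0.245

[A⁻]/[HA] = 0.245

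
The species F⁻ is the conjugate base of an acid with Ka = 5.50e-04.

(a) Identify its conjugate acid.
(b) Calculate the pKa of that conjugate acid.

(a) The conjugate acid is formed by adding one H⁺ to F⁻, giving HF. (b) pKa = -log(Ka) = -log(5.50e-04) = 3.26.

Conjugate acid: HF; pK_a = 3.26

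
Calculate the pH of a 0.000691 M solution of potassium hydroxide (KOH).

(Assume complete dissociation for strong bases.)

[OH⁻] = 0.000691 M for strong base. pOH = -log[OH⁻] = 3.16, pH = 14 - pOH

pH = 10.84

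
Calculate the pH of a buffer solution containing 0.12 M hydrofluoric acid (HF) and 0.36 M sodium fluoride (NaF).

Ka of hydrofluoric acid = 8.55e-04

pKa = -log(8.55e-04) = 3.07. pH = pKa + log([A⁻]/[HA]) = 3.07 + log(0.36/0.12)

pH = 3.55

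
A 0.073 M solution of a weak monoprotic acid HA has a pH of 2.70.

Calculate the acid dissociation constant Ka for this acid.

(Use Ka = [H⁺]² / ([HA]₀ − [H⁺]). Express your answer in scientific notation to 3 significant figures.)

[H⁺] = 10^(−pH) = 10^(−2.70) = 1.995e-03 M. For HA ⇌ H⁺ + A⁻, Ka = [H⁺][A⁻]/[HA] = [H⁺]² / ([HA]₀ − [H⁺]) = (1.995e-03)² / (0.073 − 1.995e-03) = 5.61e-05.

K_a = 5.61e-05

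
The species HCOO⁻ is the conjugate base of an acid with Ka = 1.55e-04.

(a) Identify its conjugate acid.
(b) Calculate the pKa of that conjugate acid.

(a) The conjugate acid is formed by adding one H⁺ to HCOO⁻, giving HCOOH. (b) pKa = -log(Ka) = -log(1.55e-04) = 3.81.

Conjugate acid: HCOOH; pK_a = 3.81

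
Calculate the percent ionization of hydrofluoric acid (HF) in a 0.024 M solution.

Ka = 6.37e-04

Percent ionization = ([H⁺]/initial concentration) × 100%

Using Ka equilibrium: x² + Ka×x - Ka×C = 0. Solving: [H⁺] = 3.6044e-03. Percent = (3.6044e-03/0.024) × 100

Percent ionization = 15%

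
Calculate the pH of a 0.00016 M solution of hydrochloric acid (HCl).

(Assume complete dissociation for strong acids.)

[H⁺] = 0.00016 M for strong acid. pH = -log[H⁺] = -log(0.00016)

pH = 3.80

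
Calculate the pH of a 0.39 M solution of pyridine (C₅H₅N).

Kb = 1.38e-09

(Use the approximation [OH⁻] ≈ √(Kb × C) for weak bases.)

[OH⁻] = √(Kb × C) = √(1.38e-09 × 0.39) = 2.3199e-05. pOH = 4.63, pH = 14 - pOH

pH = 9.37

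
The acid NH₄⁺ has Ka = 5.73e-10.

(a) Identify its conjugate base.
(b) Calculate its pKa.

(a) The conjugate base is formed by removing one H⁺ from NH₄⁺, giving NH₃. (b) pKa = -log(Ka) = -log(5.73e-10) = 9.24.

Conjugate base: NH₃; pK_a = 9.24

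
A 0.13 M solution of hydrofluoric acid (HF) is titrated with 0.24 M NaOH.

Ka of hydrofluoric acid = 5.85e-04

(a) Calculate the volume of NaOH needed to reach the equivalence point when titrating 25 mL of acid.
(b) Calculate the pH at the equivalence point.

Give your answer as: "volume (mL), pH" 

moles acid = 0.13 × 25/1000 = 0.00325 mol; V_base = moles/0.24 × 1000 = 13.5 mL. At equivalence only the conjugate base is present: [A⁻] = 0.00325/0.039 = 8.4324e-02 M. Kb = Kw/Ka = 1.71e-11; [OH⁻] = √(Kb × [A⁻]) = 1.2006e-06; pOH = 5.92; pH = 14 - pOH = 8.08.

V = 13.5 mL, pH = 8.08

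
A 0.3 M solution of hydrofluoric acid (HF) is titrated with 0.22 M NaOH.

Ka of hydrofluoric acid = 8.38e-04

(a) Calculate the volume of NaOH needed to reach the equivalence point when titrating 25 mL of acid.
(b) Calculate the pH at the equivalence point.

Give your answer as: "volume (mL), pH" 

moles acid = 0.3 × 25/1000 = 0.0075 mol; V_base = moles/0.22 × 1000 = 34.1 mL. At equivalence only the conjugate base is present: [A⁻] = 0.0075/0.059 = 1.2692e-01 M. Kb = Kw/Ka = 1.19e-11; [OH⁻] = √(Kb × [A⁻]) = 1.2307e-06; pOH = 5.91; pH = 14 - pOH = 8.09.

V = 34.1 mL, pH = 8.09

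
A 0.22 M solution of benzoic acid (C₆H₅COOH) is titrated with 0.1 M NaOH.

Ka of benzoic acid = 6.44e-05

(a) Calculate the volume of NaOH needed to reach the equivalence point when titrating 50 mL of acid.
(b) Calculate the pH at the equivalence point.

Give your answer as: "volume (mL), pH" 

moles acid = 0.22 × 50/1000 = 0.011 mol; V_base = moles/0.1 × 1000 = 110.0 mL. At equivalence only the conjugate base is present: [A⁻] = 0.011/0.160 = 6.8750e-02 M. Kb = Kw/Ka = 1.55e-10; [OH⁻] = √(Kb × [A⁻]) = 3.2673e-06; pOH = 5.49; pH = 14 - pOH = 8.51.

V = 110.0 mL, pH = 8.51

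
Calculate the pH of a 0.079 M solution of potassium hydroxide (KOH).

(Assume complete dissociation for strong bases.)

[OH⁻] = 0.079 M for strong base. pOH = -log[OH⁻] = 1.10, pH = 14 - pOH

pH = 12.90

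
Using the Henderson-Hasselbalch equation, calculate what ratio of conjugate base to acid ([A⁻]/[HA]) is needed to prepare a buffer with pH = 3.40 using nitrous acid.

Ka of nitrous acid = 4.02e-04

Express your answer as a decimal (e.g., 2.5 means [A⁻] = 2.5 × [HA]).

pKa = -log(4.02e-04) = 3.3958. pH = pKa + log([A⁻]/[HA]), so log([A⁻]/[HA]) = pH − pKa = 3.40 − 3.3958 = 0.0042. [A⁻]/[HA] = 10^(0.0042) = 1.01

[A⁻]/[HA] = 1.01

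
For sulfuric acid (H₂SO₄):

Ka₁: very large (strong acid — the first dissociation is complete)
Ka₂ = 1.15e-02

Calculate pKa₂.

pKa₂ = -log(Ka₂) = -log(1.15e-02) = 1.94.

pK_{a2} = 1.94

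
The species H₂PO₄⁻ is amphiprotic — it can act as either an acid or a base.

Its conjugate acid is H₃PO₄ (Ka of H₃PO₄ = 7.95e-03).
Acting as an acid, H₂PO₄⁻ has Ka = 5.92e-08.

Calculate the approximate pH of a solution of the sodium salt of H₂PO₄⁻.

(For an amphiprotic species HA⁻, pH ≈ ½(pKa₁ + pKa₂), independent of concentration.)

pKa₁ = -log(7.95e-03) = 2.10; pKa₂ = -log(5.92e-08) = 7.23. For an amphiprotic species, pH ≈ ½(pKa₁ + pKa₂) = ½(2.10 + 7.23) = 4.66.

pH = 4.66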